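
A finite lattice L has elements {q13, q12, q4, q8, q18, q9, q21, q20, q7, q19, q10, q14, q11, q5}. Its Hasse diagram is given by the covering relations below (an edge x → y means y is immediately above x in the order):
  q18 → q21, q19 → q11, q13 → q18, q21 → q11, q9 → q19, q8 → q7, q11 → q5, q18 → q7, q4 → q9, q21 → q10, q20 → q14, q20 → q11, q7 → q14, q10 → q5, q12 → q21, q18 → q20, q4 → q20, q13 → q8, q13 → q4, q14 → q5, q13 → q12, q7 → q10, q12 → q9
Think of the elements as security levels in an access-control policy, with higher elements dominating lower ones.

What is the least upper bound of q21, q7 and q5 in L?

q5

Common upper bounds of {q21, q7, q5}: q5.
The least among these is q5.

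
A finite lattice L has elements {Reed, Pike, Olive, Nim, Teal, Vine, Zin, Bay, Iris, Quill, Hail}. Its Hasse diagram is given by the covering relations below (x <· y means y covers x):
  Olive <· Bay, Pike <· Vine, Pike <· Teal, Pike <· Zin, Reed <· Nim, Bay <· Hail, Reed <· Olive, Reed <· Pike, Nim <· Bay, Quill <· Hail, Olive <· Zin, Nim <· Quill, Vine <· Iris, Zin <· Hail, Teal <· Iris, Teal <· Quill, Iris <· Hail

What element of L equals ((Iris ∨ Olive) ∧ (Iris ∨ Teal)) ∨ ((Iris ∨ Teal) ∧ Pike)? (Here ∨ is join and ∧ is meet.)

Iris

Iris ∨ Olive = Hail
Iris ∨ Teal = Iris
Hail ∧ Iris = Iris
Iris ∨ Teal = Iris
Iris ∧ Pike = Pike
Iris ∨ Pike = Iris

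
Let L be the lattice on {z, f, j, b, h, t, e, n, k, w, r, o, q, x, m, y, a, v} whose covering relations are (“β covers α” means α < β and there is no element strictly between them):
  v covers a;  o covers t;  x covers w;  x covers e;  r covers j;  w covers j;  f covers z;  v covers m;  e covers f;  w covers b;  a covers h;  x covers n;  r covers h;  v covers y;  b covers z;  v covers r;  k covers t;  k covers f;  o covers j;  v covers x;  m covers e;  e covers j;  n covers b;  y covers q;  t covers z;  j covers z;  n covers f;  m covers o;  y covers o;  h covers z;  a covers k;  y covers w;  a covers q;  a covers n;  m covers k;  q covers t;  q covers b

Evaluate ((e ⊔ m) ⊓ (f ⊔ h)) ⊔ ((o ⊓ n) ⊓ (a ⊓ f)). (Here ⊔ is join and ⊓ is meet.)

e ∨ m = m
f ∨ h = a
m ∧ a = k
o ∧ n = z
a ∧ f = f
z ∧ f = z
k ∨ z = k

k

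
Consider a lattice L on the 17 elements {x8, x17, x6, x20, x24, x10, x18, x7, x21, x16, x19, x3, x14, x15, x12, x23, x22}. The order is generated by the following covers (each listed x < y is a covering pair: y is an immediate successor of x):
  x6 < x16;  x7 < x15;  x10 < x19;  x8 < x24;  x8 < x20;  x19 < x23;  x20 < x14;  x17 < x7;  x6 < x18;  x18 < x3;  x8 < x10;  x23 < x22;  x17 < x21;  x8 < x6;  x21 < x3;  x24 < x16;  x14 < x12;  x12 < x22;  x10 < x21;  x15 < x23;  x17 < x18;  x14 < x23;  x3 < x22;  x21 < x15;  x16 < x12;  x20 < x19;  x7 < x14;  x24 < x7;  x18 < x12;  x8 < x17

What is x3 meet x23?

Common lower bounds of {x3, x23}: x10, x17, x21, x8.
The greatest among these is x21.

x21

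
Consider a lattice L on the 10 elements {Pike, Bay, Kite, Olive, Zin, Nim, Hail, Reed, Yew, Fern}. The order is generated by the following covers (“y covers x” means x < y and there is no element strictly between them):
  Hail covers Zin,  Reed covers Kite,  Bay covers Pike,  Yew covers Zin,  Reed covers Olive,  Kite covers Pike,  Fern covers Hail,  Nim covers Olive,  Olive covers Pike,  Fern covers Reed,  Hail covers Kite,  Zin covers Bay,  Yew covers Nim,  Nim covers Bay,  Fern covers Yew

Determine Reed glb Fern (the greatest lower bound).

Reed

Common lower bounds of {Reed, Fern}: Kite, Olive, Pike, Reed.
The greatest among these is Reed.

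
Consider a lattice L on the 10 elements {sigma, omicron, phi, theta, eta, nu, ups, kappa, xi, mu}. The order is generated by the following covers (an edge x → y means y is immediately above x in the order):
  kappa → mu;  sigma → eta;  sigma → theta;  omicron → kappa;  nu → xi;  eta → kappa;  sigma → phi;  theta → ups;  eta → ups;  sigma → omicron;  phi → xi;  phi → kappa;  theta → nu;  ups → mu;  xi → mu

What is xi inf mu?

Common lower bounds of {xi, mu}: nu, phi, sigma, theta, xi.
The greatest among these is xi.

xi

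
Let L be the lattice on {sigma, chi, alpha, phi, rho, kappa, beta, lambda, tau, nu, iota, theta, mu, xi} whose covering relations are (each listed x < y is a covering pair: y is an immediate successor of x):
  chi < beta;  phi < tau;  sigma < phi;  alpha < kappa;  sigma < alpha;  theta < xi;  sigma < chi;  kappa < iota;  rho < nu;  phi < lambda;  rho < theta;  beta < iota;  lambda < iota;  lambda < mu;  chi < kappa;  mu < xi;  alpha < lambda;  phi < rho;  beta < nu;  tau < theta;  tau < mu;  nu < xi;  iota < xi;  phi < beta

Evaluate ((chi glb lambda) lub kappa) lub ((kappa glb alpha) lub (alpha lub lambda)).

chi ∧ lambda = sigma
sigma ∨ kappa = kappa
kappa ∧ alpha = alpha
alpha ∨ lambda = lambda
alpha ∨ lambda = lambda
kappa ∨ lambda = iota

iota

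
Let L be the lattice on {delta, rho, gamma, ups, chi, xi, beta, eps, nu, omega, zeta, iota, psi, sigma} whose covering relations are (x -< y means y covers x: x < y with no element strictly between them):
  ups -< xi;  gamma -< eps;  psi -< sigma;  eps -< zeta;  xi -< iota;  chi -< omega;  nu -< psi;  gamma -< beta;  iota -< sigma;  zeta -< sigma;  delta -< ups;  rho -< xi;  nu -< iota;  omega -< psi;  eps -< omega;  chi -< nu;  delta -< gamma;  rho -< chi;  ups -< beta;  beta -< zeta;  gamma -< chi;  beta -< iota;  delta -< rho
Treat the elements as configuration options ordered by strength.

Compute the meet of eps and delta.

Common lower bounds of {eps, delta}: delta.
The greatest among these is delta.

delta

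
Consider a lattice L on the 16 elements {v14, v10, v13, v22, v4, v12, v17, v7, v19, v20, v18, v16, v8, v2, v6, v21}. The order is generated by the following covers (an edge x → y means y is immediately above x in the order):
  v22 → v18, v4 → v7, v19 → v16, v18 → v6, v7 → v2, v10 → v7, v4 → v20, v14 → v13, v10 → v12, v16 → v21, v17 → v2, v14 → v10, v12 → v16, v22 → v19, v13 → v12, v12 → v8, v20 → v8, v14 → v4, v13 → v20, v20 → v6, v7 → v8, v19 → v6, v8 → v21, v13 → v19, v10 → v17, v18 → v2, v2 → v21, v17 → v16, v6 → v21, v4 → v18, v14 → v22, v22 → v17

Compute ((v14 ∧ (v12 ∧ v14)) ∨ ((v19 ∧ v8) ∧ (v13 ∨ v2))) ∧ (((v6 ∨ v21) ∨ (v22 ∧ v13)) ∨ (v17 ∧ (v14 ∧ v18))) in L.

v12 ∧ v14 = v14
v14 ∧ v14 = v14
v19 ∧ v8 = v13
v13 ∨ v2 = v21
v13 ∧ v21 = v13
v14 ∨ v13 = v13
v6 ∨ v21 = v21
v22 ∧ v13 = v14
v21 ∨ v14 = v21
v14 ∧ v18 = v14
v17 ∧ v14 = v14
v21 ∨ v14 = v21
v13 ∧ v21 = v13

v13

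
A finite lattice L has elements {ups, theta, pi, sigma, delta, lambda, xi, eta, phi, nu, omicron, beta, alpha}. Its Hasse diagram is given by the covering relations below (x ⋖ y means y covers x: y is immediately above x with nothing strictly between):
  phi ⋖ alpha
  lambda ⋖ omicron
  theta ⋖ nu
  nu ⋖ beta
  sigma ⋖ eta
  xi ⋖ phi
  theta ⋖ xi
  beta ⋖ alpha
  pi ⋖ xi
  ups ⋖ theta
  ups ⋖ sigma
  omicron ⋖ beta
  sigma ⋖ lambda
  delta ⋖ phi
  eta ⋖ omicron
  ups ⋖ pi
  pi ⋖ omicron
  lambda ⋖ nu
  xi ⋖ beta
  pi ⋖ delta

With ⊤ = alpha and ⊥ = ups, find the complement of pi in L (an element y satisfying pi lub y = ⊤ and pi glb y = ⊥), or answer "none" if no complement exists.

For every candidate y, either pi ∨ y ≠ alpha or pi ∧ y ≠ ups; no complement exists.

none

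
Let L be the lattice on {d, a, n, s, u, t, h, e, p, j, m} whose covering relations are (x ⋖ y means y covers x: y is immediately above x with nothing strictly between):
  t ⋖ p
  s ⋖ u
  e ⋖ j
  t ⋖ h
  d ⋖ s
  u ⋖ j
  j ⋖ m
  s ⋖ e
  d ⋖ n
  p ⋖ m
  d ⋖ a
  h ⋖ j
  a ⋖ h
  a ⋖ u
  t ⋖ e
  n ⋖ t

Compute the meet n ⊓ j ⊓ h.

n

Common lower bounds of {n, j, h}: d, n.
The greatest among these is n.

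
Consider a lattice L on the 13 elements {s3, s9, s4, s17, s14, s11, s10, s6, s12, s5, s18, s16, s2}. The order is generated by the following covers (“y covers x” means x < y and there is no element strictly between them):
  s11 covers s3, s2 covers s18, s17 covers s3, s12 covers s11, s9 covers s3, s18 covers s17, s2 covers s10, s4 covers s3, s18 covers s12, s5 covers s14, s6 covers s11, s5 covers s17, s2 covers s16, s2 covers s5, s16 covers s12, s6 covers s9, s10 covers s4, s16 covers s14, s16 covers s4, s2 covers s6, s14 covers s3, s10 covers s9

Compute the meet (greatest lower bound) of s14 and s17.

Common lower bounds of {s14, s17}: s3.
The greatest among these is s3.

s3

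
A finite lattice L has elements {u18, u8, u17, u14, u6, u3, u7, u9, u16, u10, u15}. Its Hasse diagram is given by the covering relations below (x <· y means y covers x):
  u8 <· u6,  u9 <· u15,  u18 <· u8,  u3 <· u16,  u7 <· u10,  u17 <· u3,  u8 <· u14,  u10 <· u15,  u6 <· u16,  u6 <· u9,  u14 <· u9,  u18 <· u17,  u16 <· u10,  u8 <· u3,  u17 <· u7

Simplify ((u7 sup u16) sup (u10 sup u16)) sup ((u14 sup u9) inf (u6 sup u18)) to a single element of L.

u7 ∨ u16 = u10
u10 ∨ u16 = u10
u10 ∨ u10 = u10
u14 ∨ u9 = u9
u6 ∨ u18 = u6
u9 ∧ u6 = u6
u10 ∨ u6 = u10

u10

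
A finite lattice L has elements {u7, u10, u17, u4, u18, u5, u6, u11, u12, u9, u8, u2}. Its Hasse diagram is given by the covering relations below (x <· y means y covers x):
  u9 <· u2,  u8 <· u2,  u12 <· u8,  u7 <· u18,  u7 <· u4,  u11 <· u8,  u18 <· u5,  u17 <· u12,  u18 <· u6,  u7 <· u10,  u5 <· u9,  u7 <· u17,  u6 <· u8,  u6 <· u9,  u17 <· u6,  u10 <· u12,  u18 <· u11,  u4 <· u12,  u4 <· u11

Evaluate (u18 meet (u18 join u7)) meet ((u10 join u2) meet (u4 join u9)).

u18

u18 ∨ u7 = u18
u18 ∧ u18 = u18
u10 ∨ u2 = u2
u4 ∨ u9 = u2
u2 ∧ u2 = u2
u18 ∧ u2 = u18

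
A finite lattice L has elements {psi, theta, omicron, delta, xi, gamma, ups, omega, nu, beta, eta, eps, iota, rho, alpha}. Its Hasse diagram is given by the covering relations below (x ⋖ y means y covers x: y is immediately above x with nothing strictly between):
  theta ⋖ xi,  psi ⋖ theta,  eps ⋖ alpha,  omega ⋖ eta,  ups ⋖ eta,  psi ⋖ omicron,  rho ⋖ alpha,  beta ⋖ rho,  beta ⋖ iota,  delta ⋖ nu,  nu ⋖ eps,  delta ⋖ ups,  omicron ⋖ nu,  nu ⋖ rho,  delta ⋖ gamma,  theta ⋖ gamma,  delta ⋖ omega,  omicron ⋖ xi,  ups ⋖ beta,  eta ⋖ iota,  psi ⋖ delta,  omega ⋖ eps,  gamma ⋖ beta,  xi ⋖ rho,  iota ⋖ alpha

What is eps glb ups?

delta

Common lower bounds of {eps, ups}: delta, psi.
The greatest among these is delta.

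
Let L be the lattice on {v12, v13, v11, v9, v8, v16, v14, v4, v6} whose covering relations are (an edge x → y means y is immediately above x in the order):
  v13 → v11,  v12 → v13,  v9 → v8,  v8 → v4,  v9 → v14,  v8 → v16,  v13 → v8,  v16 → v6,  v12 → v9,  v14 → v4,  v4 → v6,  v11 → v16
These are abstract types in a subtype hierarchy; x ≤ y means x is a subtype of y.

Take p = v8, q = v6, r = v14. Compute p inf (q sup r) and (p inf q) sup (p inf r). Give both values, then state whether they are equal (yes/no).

q sup r = v6, so p inf (q sup r) = v8 inf v6 = v8.
p inf q = v8 and p inf r = v9, so (p inf q) sup (p inf r) = v8 sup v9 = v8.
Equal: yes.

v8; v8; yes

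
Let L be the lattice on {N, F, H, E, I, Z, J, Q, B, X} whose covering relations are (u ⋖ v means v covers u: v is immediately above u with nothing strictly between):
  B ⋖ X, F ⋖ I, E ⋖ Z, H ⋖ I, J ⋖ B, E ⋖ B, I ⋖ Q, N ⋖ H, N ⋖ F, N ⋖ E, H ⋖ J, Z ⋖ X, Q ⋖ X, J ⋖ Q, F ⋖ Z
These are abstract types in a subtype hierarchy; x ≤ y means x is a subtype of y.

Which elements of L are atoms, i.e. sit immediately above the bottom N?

E, F, H

The atoms are exactly the elements that cover N: E, F, H.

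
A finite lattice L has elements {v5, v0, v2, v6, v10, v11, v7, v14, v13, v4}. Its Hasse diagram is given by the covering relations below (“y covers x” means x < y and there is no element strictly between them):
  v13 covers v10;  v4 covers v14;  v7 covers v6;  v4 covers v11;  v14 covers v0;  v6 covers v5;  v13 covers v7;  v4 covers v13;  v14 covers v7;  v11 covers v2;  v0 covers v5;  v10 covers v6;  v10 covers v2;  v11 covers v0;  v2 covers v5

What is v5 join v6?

Common upper bounds of {v5, v6}: v10, v13, v14, v4, v6, v7.
The least among these is v6.

v6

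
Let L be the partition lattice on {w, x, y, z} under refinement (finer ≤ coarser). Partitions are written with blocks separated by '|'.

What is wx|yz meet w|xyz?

w|x|yz

The meet (common refinement) of wx|yz and w|xyz intersects blocks pairwise, giving w|x|yz.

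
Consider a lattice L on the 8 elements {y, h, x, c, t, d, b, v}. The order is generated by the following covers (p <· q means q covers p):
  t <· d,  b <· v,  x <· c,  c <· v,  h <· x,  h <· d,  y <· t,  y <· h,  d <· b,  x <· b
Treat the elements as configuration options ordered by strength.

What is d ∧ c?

Common lower bounds of {d, c}: h, y.
The greatest among these is h.

h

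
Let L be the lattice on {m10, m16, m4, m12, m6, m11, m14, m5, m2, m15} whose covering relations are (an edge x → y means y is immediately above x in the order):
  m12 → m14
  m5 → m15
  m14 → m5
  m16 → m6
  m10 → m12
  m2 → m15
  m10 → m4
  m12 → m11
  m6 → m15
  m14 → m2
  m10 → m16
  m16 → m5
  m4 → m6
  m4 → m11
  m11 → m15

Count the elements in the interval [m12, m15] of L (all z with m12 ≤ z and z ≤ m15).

The interval [m12, m15] = {m11, m12, m14, m15, m2, m5}, which has 6 elements.

6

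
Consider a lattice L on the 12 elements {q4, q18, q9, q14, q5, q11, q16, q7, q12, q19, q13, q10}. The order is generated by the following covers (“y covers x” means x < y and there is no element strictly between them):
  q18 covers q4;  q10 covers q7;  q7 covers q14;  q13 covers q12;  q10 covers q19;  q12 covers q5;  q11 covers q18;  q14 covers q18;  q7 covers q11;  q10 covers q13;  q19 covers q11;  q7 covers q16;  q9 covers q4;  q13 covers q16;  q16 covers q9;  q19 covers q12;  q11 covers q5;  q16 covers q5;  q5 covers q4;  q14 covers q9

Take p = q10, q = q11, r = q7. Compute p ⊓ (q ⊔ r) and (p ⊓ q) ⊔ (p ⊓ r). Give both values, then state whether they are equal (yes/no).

q7; q7; yes

q ⊔ r = q7, so p ⊓ (q ⊔ r) = q10 ⊓ q7 = q7.
p ⊓ q = q11 and p ⊓ r = q7, so (p ⊓ q) ⊔ (p ⊓ r) = q11 ⊔ q7 = q7.
Equal: yes.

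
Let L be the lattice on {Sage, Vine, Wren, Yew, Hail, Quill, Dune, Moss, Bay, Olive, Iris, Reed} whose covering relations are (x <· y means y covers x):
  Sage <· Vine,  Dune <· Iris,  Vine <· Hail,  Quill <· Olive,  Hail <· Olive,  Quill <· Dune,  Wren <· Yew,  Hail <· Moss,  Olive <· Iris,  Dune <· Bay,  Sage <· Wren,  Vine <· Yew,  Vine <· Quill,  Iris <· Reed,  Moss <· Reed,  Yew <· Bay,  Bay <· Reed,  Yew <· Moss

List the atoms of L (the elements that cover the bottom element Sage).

Vine, Wren

The atoms are exactly the elements that cover Sage: Vine, Wren.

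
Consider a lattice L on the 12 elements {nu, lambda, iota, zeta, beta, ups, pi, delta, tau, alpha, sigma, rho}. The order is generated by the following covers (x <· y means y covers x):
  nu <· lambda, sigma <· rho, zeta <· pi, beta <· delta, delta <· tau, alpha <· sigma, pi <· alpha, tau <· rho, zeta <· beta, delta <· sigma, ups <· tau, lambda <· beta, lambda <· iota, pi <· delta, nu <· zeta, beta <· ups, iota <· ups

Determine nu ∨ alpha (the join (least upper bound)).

alpha

Common upper bounds of {nu, alpha}: alpha, rho, sigma.
The least among these is alpha.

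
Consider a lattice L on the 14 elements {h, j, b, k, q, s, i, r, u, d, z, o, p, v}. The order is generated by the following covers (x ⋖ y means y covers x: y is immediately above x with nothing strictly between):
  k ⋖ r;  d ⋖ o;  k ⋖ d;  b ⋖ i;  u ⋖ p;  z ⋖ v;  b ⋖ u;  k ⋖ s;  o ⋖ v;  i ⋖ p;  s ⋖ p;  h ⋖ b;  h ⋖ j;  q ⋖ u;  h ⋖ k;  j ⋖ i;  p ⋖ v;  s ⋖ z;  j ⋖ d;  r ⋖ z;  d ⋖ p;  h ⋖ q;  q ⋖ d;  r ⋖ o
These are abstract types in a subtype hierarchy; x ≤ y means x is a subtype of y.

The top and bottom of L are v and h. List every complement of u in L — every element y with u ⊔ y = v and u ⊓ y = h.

Need y with u ∨ y = v and u ∧ y = h.
Checking each element gives: r, z.

r, z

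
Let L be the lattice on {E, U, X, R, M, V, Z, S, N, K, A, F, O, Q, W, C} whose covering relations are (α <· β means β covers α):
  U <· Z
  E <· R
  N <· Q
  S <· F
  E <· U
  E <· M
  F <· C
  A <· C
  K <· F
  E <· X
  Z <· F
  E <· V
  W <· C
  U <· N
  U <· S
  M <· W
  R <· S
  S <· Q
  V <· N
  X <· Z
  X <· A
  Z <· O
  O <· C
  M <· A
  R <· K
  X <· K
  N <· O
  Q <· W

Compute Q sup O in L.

C

Q ∨ O = C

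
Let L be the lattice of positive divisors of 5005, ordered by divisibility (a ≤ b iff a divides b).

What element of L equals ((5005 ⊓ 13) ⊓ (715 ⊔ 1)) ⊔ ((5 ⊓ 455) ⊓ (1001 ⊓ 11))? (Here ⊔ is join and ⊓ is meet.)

5005 ∧ 13 = 13
715 ∨ 1 = 715
13 ∧ 715 = 13
5 ∧ 455 = 5
1001 ∧ 11 = 11
5 ∧ 11 = 1
13 ∨ 1 = 13

13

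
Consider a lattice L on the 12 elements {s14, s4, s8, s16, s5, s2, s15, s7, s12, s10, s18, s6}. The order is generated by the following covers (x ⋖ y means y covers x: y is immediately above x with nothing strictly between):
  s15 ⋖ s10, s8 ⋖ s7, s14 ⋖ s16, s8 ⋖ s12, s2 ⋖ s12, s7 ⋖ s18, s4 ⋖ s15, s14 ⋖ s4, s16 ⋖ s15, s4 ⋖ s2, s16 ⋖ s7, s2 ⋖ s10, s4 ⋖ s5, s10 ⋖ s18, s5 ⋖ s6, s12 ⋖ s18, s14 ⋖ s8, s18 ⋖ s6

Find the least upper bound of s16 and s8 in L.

s7

Common upper bounds of {s16, s8}: s18, s6, s7.
The least among these is s7.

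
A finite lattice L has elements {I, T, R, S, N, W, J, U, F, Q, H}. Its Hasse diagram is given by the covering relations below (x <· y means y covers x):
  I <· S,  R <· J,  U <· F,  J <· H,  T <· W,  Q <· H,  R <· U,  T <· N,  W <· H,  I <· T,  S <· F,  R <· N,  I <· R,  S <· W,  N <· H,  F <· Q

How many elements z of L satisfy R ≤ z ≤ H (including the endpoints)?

7

The interval [R, H] = {F, H, J, N, Q, R, U}, which has 7 elements.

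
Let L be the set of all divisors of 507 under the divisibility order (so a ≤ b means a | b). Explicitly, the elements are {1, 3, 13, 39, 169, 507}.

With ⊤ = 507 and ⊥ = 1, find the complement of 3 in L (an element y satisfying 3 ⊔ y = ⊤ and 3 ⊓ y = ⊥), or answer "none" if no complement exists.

169

Need y with 3 ∨ y = 507 and 3 ∧ y = 1.
Checking each element gives: 169.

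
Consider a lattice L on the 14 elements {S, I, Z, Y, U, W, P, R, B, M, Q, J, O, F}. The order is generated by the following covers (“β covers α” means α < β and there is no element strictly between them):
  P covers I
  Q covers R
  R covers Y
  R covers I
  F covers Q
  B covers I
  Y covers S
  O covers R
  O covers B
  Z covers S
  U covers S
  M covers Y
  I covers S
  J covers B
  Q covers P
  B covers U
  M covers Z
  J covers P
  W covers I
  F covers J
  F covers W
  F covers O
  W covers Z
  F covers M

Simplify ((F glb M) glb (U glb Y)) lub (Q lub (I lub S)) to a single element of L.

Q

F ∧ M = M
U ∧ Y = S
M ∧ S = S
I ∨ S = I
Q ∨ I = Q
S ∨ Q = Q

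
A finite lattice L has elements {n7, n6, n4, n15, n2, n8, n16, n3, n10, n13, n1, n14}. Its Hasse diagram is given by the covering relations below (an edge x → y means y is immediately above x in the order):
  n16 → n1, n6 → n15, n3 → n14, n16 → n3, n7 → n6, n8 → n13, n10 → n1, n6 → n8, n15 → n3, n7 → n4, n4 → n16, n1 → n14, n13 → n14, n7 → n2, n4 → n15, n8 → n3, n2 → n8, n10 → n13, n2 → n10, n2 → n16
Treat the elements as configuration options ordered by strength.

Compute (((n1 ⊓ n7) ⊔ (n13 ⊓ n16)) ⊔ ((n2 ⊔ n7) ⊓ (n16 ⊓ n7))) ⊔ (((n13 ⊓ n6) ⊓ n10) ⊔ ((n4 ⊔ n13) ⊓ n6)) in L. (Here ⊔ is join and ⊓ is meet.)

n1 ∧ n7 = n7
n13 ∧ n16 = n2
n7 ∨ n2 = n2
n2 ∨ n7 = n2
n16 ∧ n7 = n7
n2 ∧ n7 = n7
n2 ∨ n7 = n2
n13 ∧ n6 = n6
n6 ∧ n10 = n7
n4 ∨ n13 = n14
n14 ∧ n6 = n6
n7 ∨ n6 = n6
n2 ∨ n6 = n8

n8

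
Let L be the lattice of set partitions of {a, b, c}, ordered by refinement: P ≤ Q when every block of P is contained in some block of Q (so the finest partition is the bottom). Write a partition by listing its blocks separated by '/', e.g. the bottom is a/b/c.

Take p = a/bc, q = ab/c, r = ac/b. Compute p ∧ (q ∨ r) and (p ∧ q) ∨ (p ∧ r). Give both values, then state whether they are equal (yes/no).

q ∨ r = abc, so p ∧ (q ∨ r) = a/bc ∧ abc = a/bc.
p ∧ q = a/b/c and p ∧ r = a/b/c, so (p ∧ q) ∨ (p ∧ r) = a/b/c ∨ a/b/c = a/b/c.
Equal: no.

a/bc; a/b/c; no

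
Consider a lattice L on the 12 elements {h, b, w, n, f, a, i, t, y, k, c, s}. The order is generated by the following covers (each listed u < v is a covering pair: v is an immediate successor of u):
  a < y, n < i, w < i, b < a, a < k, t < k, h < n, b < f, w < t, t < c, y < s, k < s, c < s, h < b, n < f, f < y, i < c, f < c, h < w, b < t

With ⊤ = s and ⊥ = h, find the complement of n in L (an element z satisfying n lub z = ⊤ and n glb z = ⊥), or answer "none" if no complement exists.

k

Need z with n ∨ z = s and n ∧ z = h.
Checking each element gives: k.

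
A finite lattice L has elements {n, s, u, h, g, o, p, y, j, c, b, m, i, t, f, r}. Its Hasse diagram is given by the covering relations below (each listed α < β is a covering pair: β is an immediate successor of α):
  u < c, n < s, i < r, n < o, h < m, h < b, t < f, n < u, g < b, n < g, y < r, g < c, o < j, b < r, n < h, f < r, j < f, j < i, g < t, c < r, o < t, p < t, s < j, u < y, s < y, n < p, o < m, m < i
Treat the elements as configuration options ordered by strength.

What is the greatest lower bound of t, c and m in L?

Common lower bounds of {t, c, m}: n.
The greatest among these is n.

n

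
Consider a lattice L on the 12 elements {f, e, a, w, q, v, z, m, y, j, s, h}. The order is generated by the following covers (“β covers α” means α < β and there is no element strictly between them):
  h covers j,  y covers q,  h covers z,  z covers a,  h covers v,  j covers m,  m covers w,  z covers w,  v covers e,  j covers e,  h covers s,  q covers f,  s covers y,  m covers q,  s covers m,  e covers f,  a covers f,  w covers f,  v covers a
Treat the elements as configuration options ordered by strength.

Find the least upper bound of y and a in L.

h

Common upper bounds of {y, a}: h.
The least among these is h.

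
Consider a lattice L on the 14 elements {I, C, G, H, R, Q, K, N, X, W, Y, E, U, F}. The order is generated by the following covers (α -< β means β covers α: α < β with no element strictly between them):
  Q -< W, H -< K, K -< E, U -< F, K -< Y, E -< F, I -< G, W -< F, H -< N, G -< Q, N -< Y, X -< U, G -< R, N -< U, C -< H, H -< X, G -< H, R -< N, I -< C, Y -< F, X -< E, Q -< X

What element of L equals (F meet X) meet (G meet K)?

G

F ∧ X = X
G ∧ K = G
X ∧ G = G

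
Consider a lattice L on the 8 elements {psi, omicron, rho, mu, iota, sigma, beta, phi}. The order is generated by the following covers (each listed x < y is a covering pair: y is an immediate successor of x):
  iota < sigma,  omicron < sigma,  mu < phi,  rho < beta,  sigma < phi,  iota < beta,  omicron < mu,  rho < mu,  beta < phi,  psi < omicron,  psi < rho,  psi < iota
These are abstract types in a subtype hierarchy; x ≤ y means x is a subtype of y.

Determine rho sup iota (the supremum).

Common upper bounds of {rho, iota}: beta, phi.
The least among these is beta.

beta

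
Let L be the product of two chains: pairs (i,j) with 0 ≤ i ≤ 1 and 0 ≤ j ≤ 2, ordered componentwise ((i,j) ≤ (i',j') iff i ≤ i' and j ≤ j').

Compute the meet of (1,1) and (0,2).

Common lower bounds of {(1,1), (0,2)}: (0,0), (0,1).
The greatest among these is (0,1).

(0,1)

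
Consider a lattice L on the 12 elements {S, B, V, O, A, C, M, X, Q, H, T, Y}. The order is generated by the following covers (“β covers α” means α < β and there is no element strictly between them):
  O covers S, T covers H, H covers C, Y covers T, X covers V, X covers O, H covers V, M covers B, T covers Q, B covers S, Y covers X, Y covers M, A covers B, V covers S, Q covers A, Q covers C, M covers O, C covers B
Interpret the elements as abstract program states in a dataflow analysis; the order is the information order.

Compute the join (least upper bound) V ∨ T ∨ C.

Common upper bounds of {V, T, C}: T, Y.
The least among these is T.

T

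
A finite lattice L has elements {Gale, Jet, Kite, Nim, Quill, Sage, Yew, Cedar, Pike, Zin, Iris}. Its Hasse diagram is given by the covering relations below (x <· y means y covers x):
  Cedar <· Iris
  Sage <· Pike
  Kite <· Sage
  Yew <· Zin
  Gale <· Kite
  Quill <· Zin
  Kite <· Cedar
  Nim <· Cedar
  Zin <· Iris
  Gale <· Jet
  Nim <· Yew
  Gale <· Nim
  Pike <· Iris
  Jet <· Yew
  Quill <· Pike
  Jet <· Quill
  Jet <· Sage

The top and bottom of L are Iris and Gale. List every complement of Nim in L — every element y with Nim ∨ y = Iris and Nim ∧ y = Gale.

Need y with Nim ∨ y = Iris and Nim ∧ y = Gale.
Checking each element gives: Pike, Sage.

Pike, Sage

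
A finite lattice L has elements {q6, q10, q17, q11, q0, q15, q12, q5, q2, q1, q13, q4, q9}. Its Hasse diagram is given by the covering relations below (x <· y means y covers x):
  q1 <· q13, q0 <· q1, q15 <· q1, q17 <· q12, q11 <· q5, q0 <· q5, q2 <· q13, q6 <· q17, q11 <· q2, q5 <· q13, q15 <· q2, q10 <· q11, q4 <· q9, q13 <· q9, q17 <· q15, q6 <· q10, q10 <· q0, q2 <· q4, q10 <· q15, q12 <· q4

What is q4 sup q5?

q9

Common upper bounds of {q4, q5}: q9.
The least among these is q9.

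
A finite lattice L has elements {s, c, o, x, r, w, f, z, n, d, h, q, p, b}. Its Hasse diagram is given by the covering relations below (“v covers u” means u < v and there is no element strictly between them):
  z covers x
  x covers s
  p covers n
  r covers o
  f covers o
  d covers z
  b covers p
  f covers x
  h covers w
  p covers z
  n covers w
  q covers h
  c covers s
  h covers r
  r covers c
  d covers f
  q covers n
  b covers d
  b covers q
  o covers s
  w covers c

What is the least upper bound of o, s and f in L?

f

Common upper bounds of {o, s, f}: b, d, f.
The least among these is f.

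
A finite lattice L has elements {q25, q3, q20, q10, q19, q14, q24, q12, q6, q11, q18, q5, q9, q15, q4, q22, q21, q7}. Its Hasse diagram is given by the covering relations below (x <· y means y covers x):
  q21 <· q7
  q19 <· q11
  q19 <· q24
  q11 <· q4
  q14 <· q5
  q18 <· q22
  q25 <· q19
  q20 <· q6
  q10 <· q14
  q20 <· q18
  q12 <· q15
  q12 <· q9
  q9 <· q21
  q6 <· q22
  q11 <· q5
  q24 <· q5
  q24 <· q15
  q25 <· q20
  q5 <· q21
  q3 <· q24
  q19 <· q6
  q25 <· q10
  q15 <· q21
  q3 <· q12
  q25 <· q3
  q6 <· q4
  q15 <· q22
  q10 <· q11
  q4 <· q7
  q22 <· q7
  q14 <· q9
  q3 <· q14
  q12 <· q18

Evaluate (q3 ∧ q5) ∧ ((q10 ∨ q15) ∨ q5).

q3

q3 ∧ q5 = q3
q10 ∨ q15 = q21
q21 ∨ q5 = q21
q3 ∧ q21 = q3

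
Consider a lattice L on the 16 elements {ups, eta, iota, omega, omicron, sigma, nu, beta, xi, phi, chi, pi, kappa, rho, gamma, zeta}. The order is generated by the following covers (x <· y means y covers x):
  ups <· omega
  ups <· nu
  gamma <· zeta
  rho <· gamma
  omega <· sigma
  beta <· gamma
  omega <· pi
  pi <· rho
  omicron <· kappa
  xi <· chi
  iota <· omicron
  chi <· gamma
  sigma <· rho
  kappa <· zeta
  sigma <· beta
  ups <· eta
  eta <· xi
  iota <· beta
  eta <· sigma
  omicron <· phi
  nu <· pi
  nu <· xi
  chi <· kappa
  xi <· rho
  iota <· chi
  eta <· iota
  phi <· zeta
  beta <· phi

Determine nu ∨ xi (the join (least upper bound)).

xi

Common upper bounds of {nu, xi}: chi, gamma, kappa, rho, xi, zeta.
The least among these is xi.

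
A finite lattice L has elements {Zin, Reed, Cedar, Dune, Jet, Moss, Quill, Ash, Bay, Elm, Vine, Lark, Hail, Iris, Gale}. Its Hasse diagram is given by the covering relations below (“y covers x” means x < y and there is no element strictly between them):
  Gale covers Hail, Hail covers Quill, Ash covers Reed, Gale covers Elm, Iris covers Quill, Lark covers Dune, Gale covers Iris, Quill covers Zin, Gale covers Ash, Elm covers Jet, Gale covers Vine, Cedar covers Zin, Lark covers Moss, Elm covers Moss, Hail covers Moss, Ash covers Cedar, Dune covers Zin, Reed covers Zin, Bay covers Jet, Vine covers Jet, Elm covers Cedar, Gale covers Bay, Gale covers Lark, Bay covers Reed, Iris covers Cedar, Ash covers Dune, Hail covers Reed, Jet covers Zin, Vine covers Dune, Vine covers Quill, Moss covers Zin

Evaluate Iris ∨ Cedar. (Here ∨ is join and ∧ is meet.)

Iris

Iris ∨ Cedar = Iris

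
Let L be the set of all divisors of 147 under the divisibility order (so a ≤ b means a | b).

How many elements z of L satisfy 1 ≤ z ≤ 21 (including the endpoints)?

4

The interval [1, 21] = {1, 21, 3, 7}, which has 4 elements.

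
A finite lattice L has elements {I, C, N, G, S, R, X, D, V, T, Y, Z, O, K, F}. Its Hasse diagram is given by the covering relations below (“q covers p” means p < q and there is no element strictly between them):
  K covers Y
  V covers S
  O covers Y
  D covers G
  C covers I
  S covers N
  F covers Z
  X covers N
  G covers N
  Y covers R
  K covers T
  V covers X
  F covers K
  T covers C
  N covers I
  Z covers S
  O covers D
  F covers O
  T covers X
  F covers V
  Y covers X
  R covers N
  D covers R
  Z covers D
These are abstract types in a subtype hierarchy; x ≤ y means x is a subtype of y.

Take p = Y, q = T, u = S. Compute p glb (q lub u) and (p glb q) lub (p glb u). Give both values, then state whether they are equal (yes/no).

Y; X; no

q lub u = F, so p glb (q lub u) = Y glb F = Y.
p glb q = X and p glb u = N, so (p glb q) lub (p glb u) = X lub N = X.
Equal: no.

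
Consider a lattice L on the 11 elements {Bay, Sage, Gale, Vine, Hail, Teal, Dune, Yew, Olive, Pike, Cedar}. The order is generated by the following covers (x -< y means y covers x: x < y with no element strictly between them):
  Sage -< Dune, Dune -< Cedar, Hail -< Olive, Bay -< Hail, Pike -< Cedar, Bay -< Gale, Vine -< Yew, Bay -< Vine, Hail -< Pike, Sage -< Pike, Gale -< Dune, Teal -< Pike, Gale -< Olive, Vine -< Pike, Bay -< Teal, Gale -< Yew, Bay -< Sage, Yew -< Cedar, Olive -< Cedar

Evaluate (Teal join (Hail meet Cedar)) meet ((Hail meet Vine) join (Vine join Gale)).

Vine

Hail ∧ Cedar = Hail
Teal ∨ Hail = Pike
Hail ∧ Vine = Bay
Vine ∨ Gale = Yew
Bay ∨ Yew = Yew
Pike ∧ Yew = Vine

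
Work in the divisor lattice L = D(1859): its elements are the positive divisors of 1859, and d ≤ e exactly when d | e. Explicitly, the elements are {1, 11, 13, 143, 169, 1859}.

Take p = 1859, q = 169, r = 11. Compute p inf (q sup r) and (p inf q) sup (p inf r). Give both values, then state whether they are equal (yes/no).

1859; 1859; yes

q sup r = 1859, so p inf (q sup r) = 1859 inf 1859 = 1859.
p inf q = 169 and p inf r = 11, so (p inf q) sup (p inf r) = 169 sup 11 = 1859.
Equal: yes.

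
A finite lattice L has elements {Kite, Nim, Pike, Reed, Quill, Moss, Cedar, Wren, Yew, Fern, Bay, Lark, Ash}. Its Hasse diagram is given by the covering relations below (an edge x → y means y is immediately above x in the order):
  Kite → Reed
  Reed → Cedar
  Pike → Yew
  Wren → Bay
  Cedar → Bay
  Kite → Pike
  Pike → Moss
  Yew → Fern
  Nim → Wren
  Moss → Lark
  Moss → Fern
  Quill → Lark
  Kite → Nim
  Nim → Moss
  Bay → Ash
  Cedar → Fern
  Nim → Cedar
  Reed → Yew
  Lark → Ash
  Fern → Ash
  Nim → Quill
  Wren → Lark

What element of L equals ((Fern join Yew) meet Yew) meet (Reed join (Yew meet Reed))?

Fern ∨ Yew = Fern
Fern ∧ Yew = Yew
Yew ∧ Reed = Reed
Reed ∨ Reed = Reed
Yew ∧ Reed = Reed

Reed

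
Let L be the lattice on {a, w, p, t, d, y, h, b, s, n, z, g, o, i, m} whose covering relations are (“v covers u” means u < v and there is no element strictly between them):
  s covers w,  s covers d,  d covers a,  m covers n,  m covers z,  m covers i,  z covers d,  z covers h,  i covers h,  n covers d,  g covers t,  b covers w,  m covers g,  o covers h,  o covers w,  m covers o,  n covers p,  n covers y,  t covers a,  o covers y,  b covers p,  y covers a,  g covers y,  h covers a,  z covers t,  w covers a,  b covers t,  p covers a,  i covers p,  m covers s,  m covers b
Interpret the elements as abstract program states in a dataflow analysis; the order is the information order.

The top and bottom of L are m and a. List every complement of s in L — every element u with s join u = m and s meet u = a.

g, h, i, p, t, y

Need u with s ∨ u = m and s ∧ u = a.
Checking each element gives: g, h, i, p, t, y.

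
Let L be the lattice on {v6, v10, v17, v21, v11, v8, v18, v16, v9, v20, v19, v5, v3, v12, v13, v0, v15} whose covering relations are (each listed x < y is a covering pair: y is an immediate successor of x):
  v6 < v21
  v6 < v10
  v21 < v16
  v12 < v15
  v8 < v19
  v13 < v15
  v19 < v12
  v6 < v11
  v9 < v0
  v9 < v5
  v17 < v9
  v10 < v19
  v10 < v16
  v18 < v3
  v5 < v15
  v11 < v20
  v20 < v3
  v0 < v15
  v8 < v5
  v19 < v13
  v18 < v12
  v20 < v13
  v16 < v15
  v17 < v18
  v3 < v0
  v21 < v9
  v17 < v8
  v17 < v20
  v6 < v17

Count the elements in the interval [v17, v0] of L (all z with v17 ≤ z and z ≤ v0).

6

The interval [v17, v0] = {v0, v17, v18, v20, v3, v9}, which has 6 elements.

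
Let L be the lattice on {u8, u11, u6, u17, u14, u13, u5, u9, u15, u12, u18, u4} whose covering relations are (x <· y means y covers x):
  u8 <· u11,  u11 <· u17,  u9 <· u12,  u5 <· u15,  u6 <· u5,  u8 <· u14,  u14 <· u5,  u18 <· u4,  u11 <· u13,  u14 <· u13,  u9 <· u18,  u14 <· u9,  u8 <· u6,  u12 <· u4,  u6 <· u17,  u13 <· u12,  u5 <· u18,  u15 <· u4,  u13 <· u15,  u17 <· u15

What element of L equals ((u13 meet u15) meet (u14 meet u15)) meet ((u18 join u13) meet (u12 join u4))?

u13 ∧ u15 = u13
u14 ∧ u15 = u14
u13 ∧ u14 = u14
u18 ∨ u13 = u4
u12 ∨ u4 = u4
u4 ∧ u4 = u4
u14 ∧ u4 = u14

u14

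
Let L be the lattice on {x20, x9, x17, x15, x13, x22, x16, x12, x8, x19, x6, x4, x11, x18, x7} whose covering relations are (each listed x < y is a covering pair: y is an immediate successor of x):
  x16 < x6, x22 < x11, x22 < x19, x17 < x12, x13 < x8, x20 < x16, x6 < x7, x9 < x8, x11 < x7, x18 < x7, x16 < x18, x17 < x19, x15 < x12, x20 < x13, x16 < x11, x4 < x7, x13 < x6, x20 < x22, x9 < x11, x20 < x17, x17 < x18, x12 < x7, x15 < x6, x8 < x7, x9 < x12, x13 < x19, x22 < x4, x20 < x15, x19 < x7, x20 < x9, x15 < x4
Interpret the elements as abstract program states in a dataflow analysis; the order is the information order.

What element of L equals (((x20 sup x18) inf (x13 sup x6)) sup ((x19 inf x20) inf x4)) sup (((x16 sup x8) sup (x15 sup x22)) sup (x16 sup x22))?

x7

x20 ∨ x18 = x18
x13 ∨ x6 = x6
x18 ∧ x6 = x16
x19 ∧ x20 = x20
x20 ∧ x4 = x20
x16 ∨ x20 = x16
x16 ∨ x8 = x7
x15 ∨ x22 = x4
x7 ∨ x4 = x7
x16 ∨ x22 = x11
x7 ∨ x11 = x7
x16 ∨ x7 = x7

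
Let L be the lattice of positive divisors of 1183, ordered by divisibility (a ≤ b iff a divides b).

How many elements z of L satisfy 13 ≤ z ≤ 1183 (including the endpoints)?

4

The interval [13, 1183] = {1183, 13, 169, 91}, which has 4 elements.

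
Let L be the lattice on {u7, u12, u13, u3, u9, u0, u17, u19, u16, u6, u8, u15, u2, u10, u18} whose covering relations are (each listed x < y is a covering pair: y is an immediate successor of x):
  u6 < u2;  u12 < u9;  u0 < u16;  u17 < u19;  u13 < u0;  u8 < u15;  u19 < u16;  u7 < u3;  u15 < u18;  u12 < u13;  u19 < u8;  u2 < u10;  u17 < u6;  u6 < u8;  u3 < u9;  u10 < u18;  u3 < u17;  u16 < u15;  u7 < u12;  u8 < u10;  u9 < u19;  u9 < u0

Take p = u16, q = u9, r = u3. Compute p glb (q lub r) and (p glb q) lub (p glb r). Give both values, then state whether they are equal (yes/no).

u9; u9; yes

q lub r = u9, so p glb (q lub r) = u16 glb u9 = u9.
p glb q = u9 and p glb r = u3, so (p glb q) lub (p glb r) = u9 lub u3 = u9.
Equal: yes.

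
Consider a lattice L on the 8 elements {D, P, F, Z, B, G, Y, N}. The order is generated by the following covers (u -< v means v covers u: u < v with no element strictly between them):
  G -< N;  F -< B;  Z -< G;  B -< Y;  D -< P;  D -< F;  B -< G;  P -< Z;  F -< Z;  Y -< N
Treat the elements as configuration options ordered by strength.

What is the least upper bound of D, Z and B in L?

G

Common upper bounds of {D, Z, B}: G, N.
The least among these is G.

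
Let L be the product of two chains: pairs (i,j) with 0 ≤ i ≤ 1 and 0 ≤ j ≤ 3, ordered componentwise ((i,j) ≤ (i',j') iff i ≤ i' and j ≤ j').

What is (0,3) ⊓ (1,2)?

In a product of chains, the meet is componentwise min, giving (0,2).

(0,2)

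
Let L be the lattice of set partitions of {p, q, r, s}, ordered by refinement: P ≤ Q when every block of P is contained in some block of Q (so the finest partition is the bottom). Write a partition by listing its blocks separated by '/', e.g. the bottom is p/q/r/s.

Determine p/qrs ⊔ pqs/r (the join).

The join of p/qrs and pqs/r merges any blocks that overlap across the partitions, giving pqrs.

pqrs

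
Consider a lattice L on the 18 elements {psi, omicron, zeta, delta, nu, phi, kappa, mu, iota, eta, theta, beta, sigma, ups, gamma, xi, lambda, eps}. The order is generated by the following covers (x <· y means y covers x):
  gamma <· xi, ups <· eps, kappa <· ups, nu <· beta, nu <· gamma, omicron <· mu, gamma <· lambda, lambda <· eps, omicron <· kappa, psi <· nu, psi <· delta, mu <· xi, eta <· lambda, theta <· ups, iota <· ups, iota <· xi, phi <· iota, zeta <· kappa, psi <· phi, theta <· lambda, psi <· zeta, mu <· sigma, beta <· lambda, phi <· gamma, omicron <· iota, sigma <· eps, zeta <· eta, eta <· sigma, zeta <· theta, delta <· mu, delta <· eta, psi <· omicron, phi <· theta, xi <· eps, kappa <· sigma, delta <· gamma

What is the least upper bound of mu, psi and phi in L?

xi

Common upper bounds of {mu, psi, phi}: eps, xi.
The least among these is xi.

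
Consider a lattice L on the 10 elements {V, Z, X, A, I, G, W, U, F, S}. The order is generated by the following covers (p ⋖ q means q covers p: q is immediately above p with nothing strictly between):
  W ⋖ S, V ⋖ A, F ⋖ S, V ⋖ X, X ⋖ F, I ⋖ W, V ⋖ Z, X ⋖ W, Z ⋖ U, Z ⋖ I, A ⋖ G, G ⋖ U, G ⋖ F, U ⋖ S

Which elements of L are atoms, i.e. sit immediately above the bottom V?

The atoms are exactly the elements that cover V: A, X, Z.

A, X, Z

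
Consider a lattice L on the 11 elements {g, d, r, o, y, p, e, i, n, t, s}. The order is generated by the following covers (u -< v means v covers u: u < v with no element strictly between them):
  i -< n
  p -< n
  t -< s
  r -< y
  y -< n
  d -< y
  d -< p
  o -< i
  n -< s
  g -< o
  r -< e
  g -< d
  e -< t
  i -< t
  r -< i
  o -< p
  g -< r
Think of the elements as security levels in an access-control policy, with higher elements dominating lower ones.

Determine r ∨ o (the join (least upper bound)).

i

Common upper bounds of {r, o}: i, n, s, t.
The least among these is i.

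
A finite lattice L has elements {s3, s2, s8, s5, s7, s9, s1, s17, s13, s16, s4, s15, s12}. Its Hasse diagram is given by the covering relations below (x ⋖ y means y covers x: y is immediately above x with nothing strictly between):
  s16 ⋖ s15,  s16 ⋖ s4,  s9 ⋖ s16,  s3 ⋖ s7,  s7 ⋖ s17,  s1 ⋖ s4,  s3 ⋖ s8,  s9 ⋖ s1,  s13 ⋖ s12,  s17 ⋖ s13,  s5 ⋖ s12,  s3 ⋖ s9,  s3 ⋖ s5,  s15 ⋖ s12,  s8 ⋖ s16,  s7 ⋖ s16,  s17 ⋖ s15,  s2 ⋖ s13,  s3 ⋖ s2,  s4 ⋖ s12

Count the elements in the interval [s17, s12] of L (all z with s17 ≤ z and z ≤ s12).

4

The interval [s17, s12] = {s12, s13, s15, s17}, which has 4 elements.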